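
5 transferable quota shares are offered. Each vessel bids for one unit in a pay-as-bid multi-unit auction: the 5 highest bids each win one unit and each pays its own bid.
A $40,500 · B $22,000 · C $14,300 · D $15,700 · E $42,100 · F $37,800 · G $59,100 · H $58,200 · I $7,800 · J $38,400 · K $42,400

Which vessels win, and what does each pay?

G $59,100, H $58,200, K $42,400, E $42,100, A $40,500

Bids ranked high→low: 59,100 (G), 58,200 (H), 42,400 (K), 42,100 (E), 40,500 (A), 38,400 (J), 37,800 (F), …
Winners (5 units): G, H, K, E, A.
Each winner pays its own bid: G $59,100, H $58,200, K $42,400, E $42,100, A $40,500.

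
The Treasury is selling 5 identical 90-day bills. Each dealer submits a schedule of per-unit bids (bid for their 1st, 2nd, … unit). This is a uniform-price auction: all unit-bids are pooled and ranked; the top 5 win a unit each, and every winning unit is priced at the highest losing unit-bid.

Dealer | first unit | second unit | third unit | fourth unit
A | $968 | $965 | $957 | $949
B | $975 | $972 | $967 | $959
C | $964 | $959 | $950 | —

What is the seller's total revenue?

Total revenue: $4,820

Merging the schedules and taking the best 5: 975 (B-1), 972 (B-2), 968 (A-1), 967 (B-3), 965 (A-2)
Highest rejected unit-bid = $964.
Allocation: A 2, B 3. Every unit priced at $964.
Revenue = 5 × 964 = $4,820.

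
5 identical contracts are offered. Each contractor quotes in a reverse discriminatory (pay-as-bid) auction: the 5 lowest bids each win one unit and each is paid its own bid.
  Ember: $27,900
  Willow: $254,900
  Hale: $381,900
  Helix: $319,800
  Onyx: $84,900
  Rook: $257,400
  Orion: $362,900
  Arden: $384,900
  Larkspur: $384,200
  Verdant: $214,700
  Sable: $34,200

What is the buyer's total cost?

Ordering the bids: 27,900 (Ember), 34,200 (Sable), 84,900 (Onyx), 214,700 (Verdant), 254,900 (Willow), 257,400 (Rook), 319,800 (Helix), …
Lowest 5: Ember, Sable, Onyx, Verdant, Willow.
Total cost = 27,900 + 34,200 + 84,900 + 214,700 + 254,900 = $616,600.

Total cost: $616,600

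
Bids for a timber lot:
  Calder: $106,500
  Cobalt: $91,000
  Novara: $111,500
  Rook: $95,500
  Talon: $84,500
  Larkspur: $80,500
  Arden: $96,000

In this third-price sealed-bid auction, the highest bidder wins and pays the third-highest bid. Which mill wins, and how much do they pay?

Novara pays $96,000

Bids in order: 111,500 (Novara) > 106,500 (Calder) > 96,000 (Arden) > 95,500 (Rook) > 91,000 (Cobalt) > 84,500 (Talon) > …
Novara is highest; pays the third-highest bid, $96,000.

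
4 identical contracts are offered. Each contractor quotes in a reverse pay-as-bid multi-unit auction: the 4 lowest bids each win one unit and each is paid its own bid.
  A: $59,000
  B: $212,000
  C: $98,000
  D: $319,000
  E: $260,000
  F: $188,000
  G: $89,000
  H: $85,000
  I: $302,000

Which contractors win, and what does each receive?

A $59,000, H $85,000, G $89,000, C $98,000

Sorting: 59,000 (A), 85,000 (H), 89,000 (G), 98,000 (C), 188,000 (F), 212,000 (B), …
Lowest 4: A, H, G, C.
Each winner is paid its own bid: A $59,000, H $85,000, G $89,000, C $98,000.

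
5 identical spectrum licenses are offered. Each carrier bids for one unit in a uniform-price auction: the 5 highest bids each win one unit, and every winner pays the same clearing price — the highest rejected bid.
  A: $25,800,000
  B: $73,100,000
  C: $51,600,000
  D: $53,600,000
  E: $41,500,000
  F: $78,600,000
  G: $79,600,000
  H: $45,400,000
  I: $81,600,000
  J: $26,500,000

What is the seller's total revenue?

Bids ranked high→low: 81,600,000 (I), 79,600,000 (G), 78,600,000 (F), 73,100,000 (B), 53,600,000 (D), 51,600,000 (C), 45,400,000 (H), …
Top 5: I, G, F, B, D.
Clearing price = highest rejected bid = $51,600,000.
Total revenue = 5 × $51,600,000 = $258,000,000.

Total revenue: $258,000,000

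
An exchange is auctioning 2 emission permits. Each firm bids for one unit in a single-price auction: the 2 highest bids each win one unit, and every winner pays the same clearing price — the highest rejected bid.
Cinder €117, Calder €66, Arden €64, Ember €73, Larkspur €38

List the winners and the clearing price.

Bids ranked high→low: 117 (Cinder), 73 (Ember), 66 (Calder), 64 (Arden), …
Top 2: Cinder, Ember.
Clearing price = highest rejected bid = €66.

Cinder, Ember; each pays €66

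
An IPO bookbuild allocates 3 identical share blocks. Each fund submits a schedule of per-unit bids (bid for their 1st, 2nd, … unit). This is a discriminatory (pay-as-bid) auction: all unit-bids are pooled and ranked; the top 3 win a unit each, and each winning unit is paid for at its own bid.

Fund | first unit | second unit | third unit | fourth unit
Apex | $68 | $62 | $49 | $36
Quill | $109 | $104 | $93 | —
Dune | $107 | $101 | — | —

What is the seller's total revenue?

Total revenue: $320

Merging the schedules and taking the best 3: 109 (Quill-1), 107 (Dune-1), 104 (Quill-2)
Next rejected bid: $101 (not a price — pay-as-bid).
Each winning unit pays its own bid.
Revenue = 109 + 107 + 104 = $320.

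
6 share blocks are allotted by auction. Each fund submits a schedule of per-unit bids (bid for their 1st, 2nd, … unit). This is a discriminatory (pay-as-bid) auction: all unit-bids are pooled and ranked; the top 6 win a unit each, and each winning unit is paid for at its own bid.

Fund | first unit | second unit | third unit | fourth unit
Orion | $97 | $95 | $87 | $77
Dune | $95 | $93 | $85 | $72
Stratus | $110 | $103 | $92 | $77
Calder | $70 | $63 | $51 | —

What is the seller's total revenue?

All unit-bids, highest first — top 6: 110 (Stratus-1), 103 (Stratus-2), 97 (Orion-1), 95 (Orion-2), 95 (Dune-1), 93 (Dune-2)
Next rejected bid: $92 (not a price — pay-as-bid).
Each winning unit pays its own bid.
Revenue = 110 + 103 + 97 + 95 + 95 + 93 = $593.

Total revenue: $593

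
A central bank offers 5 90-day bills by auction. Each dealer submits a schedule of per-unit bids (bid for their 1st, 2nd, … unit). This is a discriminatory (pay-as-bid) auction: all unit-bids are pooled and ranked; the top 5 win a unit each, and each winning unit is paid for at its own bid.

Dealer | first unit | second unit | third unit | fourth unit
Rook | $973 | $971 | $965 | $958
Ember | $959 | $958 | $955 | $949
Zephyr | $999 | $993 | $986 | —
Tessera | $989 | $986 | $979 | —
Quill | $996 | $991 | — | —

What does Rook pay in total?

Merging the schedules and taking the best 5: 999 (Zephyr-1), 996 (Quill-1), 993 (Zephyr-2), 991 (Quill-2), 989 (Tessera-1)
Next rejected bid: $986 (not a price — pay-as-bid).
Rook wins no units.

Rook pays $0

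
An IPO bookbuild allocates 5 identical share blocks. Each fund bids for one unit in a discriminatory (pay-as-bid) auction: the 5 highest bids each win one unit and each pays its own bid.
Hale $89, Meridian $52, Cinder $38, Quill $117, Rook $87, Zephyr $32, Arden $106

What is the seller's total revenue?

Bids ranked high→low: 117 (Quill), 106 (Arden), 89 (Hale), 87 (Rook), 52 (Meridian), 38 (Cinder), 32 (Zephyr)
Winners (5 units): Quill, Arden, Hale, Rook, Meridian.
Total revenue = 117 + 106 + 89 + 87 + 52 = $451.

Total revenue: $451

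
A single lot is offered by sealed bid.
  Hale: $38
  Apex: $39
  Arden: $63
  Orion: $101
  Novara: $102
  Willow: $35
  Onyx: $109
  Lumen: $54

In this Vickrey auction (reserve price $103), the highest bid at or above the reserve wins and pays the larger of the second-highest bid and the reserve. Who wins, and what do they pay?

Rule: the highest bid at or above the reserve wins and pays the larger of the second-highest bid and the reserve.
Sorting bids: 109 (Onyx) > 102 (Novara) > 101 (Orion) > 63 (Arden) > 54 (Lumen) > 39 (Apex) > …
Highest eligible bid: Onyx at $109.
Second-highest bid $102 is below the reserve $103, so the reserve binds → payment $103.

Onyx pays $103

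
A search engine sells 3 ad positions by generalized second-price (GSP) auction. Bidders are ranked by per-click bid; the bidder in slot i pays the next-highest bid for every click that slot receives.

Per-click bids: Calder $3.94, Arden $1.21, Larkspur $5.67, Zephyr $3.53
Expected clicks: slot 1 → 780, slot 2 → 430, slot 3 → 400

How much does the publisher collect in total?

Per-click bids in order: $5.67 (Larkspur) > $3.94 (Calder) > $3.53 (Zephyr) > $1.21 (Arden)
Slot 1: Larkspur pays $3.94 × 780 = $3073.20
Slot 2: Calder pays $3.53 × 430 = $1517.90
Slot 3: Zephyr pays $1.21 × 400 = $484.00
Total = $5075.10

Total revenue: $5075.10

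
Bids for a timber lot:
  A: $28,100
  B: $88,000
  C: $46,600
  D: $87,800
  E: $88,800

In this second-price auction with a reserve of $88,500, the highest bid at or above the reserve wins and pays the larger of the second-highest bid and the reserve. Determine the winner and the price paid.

Second-price auction with a reserve of $88,500: the highest bid at or above the reserve wins and pays the larger of the second-highest bid and the reserve.
Sorting bids: 88,800 (E) > 88,000 (B) > 87,800 (D) > 46,600 (C) > 28,100 (A)
E has the top bid at or above the reserve ($88,800).
max(second-highest $88,000, reserve $88,500) = $88,500.

E pays $88,500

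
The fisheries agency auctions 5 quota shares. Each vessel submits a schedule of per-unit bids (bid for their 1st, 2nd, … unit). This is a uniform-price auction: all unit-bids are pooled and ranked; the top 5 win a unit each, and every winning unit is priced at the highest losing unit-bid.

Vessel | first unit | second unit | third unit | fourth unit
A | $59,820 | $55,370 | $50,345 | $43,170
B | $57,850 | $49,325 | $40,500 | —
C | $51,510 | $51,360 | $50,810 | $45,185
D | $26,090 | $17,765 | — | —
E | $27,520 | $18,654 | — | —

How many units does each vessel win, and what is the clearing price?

All unit-bids, highest first — top 5: 59,820 (A-1), 57,850 (B-1), 55,370 (A-2), 51,510 (C-1), 51,360 (C-2)
Highest rejected unit-bid = $50,810.
Allocation: A 2, B 1, C 2.

A 2, B 1, C 2; clearing price $50,810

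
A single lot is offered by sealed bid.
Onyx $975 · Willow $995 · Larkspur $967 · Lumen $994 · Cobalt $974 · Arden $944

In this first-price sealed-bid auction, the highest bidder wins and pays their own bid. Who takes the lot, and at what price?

Willow pays $995

Bids in order: 995 (Willow) > 994 (Lumen) > 975 (Onyx) > 974 (Cobalt) > 967 (Larkspur) > 944 (Arden)
First-price: Willow pays what they bid, $995.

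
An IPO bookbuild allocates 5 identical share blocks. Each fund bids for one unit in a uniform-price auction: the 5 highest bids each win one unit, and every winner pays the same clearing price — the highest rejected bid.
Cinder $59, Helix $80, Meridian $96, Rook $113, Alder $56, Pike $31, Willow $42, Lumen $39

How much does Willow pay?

Ordering the bids: 113 (Rook), 96 (Meridian), 80 (Helix), 59 (Cinder), 56 (Alder), 42 (Willow), 39 (Lumen), …
Top 5: Rook, Meridian, Helix, Cinder, Alder.
Clearing price = highest rejected bid = $42.
Willow does not win → pays $0.

Willow pays $0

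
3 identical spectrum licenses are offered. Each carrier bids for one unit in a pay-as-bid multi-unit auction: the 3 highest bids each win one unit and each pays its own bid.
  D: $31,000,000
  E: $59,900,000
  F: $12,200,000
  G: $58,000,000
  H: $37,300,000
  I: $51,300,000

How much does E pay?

E pays $59,900,000

Sorting: 59,900,000 (E), 58,000,000 (G), 51,300,000 (I), 37,300,000 (H), 31,000,000 (D), …
Winners (3 units): E, G, I.
E wins → own bid $59,900,000.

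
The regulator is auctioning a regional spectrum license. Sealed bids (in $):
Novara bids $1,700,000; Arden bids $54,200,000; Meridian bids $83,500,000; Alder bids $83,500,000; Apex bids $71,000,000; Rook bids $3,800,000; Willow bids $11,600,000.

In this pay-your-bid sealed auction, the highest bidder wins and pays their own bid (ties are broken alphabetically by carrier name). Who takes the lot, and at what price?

Alder pays $83,500,000

Bids ranked: 83,500,000 (Alder) > 83,500,000 (Meridian) > 71,000,000 (Apex) > 54,200,000 (Arden) > 11,600,000 (Willow) > 3,800,000 (Rook) > …
Alder and Meridian tie at $83,500,000; tie-break gives it to Alder.
Alder is highest → pays own bid, $83,500,000.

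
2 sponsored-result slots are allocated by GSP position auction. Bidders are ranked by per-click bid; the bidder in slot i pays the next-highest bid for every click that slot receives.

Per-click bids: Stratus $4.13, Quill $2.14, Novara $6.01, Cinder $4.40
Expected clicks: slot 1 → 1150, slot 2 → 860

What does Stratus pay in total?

Stratus pays $0.00

Ranked by bid: $6.01 (Novara) > $4.40 (Cinder) > $4.13 (Stratus) > …
Stratus ranks below slot 2 → no slot, pays nothing.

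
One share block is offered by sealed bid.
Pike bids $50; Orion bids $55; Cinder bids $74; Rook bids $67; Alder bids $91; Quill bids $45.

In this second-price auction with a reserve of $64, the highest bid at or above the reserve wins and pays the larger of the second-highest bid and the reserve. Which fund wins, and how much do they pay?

Second-price auction with a reserve of $64: the highest bid at or above the reserve wins and pays the larger of the second-highest bid and the reserve.
Bids in order: 91 (Alder) > 74 (Cinder) > 67 (Rook) > 55 (Orion) > 50 (Pike) > 45 (Quill)
Alder has the top bid at or above the reserve ($91).
max(second-highest $74, reserve $64) = $74; the reserve does not bind.

Alder pays $74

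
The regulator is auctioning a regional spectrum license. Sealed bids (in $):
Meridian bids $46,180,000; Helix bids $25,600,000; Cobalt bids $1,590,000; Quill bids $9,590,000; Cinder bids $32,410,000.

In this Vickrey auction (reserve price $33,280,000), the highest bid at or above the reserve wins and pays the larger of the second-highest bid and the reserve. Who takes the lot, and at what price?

Vickrey auction (reserve price $33,280,000): the highest bid at or above the reserve wins and pays the larger of the second-highest bid and the reserve.
Bids ranked: 46,180,000 (Meridian) > 32,410,000 (Cinder) > 25,600,000 (Helix) > 9,590,000 (Quill) > 1,590,000 (Cobalt)
Meridian has the top bid at or above the reserve ($46,180,000).
max(second-highest $32,410,000, reserve $33,280,000) = $33,280,000.

Meridian pays $33,280,000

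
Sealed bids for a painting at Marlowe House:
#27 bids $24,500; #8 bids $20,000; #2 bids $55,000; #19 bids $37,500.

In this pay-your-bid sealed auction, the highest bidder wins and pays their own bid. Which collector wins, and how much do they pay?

Bids in order: 55,000 (#2) > 37,500 (#19) > 24,500 (#27) > 20,000 (#8)
#2 is highest → pays own bid, $55,000.

#2 pays $55,000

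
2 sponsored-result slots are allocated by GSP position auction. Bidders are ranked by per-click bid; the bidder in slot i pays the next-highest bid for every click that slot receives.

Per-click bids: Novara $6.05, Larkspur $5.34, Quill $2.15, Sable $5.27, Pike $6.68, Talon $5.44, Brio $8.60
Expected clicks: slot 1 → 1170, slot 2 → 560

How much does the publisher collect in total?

Total revenue: $11203.60

Ranked by bid: $8.60 (Brio) > $6.68 (Pike) > $6.05 (Novara) > …
Slot 1: Brio pays $6.68 × 1170 = $7815.60
Slot 2: Pike pays $6.05 × 560 = $3388.00
Total = $11203.60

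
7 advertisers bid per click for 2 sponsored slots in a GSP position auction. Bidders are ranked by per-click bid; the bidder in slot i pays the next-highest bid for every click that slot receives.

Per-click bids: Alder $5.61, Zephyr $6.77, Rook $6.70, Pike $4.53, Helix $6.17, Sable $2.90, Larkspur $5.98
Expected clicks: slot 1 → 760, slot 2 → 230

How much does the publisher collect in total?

Ranked by bid: $6.77 (Zephyr) > $6.70 (Rook) > $6.17 (Helix) > …
Slot 1: Zephyr pays $6.70 × 760 = $5092.00
Slot 2: Rook pays $6.17 × 230 = $1419.10
Total = $6511.10

Total revenue: $6511.10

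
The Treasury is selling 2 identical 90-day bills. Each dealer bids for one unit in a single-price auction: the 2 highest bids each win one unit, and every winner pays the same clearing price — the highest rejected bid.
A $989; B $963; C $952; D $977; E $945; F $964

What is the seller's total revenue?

Total revenue: $1,928

Sorting: 989 (A), 977 (D), 964 (F), 963 (B), …
Winners (2 units): A, D.
Clearing price = highest rejected bid = $964.
Total revenue = 2 × $964 = $1,928.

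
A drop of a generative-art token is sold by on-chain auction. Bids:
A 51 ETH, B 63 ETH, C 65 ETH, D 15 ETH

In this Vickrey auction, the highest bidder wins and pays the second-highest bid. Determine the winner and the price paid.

C pays 63 ETH

Bids ranked: 65 (C) > 63 (B) > 51 (A) > 15 (D)
Second-price: C pays B's bid of 63 ETH.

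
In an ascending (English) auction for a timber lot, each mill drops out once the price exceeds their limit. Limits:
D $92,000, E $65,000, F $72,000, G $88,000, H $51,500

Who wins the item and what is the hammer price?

Limits in order: 92,000 (D) > 88,000 (G) > 72,000 (F) > 65,000 (E) > 51,500 (H)
G is the last rival to drop out, at $88,000; D remains and wins at that price.

D wins at $88,000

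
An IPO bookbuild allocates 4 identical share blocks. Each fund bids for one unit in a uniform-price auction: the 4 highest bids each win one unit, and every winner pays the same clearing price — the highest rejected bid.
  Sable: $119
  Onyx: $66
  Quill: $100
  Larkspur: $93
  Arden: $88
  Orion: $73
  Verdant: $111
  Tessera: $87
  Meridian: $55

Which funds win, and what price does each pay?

Sorting: 119 (Sable), 111 (Verdant), 100 (Quill), 93 (Larkspur), 88 (Arden), 87 (Tessera), …
Top 4: Sable, Verdant, Quill, Larkspur.
Highest unsuccessful bid: $88 → clearing price.

Sable, Verdant, Quill, Larkspur; each pays $88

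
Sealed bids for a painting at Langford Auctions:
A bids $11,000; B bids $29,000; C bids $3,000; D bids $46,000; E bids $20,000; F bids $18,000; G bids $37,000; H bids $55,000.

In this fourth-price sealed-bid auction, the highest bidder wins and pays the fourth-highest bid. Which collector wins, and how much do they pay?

H pays $29,000

Fourth-price sealed-bid auction: the highest bidder wins and pays the fourth-highest bid.
Sorting bids: 55,000 (H) > 46,000 (D) > 37,000 (G) > 29,000 (B) > 20,000 (E) > 18,000 (F) > …
H wins; payment is bid #4 in the ranking = $29,000.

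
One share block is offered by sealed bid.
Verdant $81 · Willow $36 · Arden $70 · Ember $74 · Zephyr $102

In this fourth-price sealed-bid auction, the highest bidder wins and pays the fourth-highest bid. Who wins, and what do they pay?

Fourth-price sealed-bid auction: the highest bidder wins and pays the fourth-highest bid.
Sorting bids: 102 (Zephyr) > 81 (Verdant) > 74 (Ember) > 70 (Arden) > 36 (Willow)
Zephyr is highest; pays the fourth-highest bid, $70.

Zephyr pays $70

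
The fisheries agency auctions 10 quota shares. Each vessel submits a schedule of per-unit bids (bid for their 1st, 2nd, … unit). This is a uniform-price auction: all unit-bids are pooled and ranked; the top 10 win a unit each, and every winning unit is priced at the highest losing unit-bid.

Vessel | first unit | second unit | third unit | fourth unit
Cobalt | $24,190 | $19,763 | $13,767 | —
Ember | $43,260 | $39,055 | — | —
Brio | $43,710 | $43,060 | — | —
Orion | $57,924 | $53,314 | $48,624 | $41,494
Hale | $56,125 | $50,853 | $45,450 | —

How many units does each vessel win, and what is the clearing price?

Pooled unit-bids ranked (top 10): 57,924 (Orion-1), 56,125 (Hale-1), 53,314 (Orion-2), 50,853 (Hale-2), 48,624 (Orion-3), 45,450 (Hale-3), 43,710 (Brio-1), 43,260 (Ember-1), 43,060 (Brio-2), 41,494 (Orion-4)
First bid not allocated: $39,055.
Allocation: Brio 2, Ember 1, Hale 3, Orion 4.

Brio 2, Ember 1, Hale 3, Orion 4; clearing price $39,055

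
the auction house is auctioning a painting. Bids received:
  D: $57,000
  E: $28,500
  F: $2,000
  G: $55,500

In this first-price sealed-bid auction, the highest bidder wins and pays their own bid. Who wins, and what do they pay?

D pays $57,000

Sorting bids: 57,000 (D) > 55,500 (G) > 28,500 (E) > 2,000 (F)
First-price: D pays what they bid, $57,000.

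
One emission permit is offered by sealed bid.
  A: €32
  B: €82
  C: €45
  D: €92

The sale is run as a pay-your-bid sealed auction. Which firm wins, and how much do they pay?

Sorting bids: 92 (D) > 82 (B) > 45 (C) > 32 (A)
D has the highest bid and pays exactly that: €92.

D pays €92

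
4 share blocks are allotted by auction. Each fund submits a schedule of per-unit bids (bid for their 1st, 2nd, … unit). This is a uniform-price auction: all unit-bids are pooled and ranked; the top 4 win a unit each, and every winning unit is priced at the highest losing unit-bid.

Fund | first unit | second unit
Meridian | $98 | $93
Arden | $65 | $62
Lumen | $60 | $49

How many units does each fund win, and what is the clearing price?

Arden 2, Meridian 2; clearing price $60

All unit-bids, highest first — top 4: 98 (Meridian-1), 93 (Meridian-2), 65 (Arden-1), 62 (Arden-2)
The (k+1)-th unit-bid is $60.
Allocation: Arden 2, Meridian 2.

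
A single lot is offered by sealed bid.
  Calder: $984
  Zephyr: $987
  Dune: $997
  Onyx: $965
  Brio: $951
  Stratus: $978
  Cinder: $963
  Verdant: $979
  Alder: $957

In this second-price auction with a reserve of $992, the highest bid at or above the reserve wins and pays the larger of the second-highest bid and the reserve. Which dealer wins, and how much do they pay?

Sorting bids: 997 (Dune) > 987 (Zephyr) > 984 (Calder) > 979 (Verdant) > 978 (Stratus) > 965 (Onyx) > …
Highest eligible bid: Dune at $997.
Second-highest bid $987 is below the reserve $992, so the reserve binds → payment $992.

Dune pays $992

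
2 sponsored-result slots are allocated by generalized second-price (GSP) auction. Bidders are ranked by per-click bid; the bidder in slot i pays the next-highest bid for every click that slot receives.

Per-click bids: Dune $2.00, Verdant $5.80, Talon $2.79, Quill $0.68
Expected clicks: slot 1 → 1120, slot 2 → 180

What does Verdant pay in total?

Verdant pays $3124.80

Ranked by bid: $5.80 (Verdant) > $2.79 (Talon) > $2.00 (Dune) > …
Verdant holds slot 1 → pays next bid $2.79 × 1120 clicks = $3124.80.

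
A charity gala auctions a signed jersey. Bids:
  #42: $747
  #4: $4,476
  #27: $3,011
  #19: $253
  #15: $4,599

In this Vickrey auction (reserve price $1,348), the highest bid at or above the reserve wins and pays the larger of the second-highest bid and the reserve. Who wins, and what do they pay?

#15 pays $4,476

Sorting bids: 4,599 (#15) > 4,476 (#4) > 3,011 (#27) > 747 (#42) > 253 (#19)
#15 has the top bid at or above the reserve ($4,599).
max(second-highest $4,476, reserve $1,348) = $4,476; the reserve does not bind.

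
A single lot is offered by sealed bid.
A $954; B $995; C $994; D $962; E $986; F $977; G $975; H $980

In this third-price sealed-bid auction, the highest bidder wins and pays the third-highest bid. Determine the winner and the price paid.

Bids ranked: 995 (B) > 994 (C) > 986 (E) > 980 (H) > 977 (F) > 975 (G) > …
B wins; payment is bid #3 in the ranking = $986.

B pays $986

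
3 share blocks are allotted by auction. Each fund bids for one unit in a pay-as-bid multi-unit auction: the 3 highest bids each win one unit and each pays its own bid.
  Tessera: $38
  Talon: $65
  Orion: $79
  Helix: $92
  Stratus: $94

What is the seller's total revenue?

Bids ranked high→low: 94 (Stratus), 92 (Helix), 79 (Orion), 65 (Talon), 38 (Tessera)
Top 3: Stratus, Helix, Orion.
Total revenue = 94 + 92 + 79 = $265.

Total revenue: $265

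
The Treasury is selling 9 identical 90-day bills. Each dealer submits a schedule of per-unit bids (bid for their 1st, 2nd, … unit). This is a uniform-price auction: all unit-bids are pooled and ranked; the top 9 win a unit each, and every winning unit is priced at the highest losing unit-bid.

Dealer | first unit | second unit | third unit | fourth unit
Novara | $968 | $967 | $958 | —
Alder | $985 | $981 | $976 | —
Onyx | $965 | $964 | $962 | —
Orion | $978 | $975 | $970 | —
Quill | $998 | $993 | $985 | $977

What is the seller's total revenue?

Total revenue: $8,730

All unit-bids, highest first — top 9: 998 (Quill-1), 993 (Quill-2), 985 (Alder-1), 985 (Quill-3), 981 (Alder-2), 978 (Orion-1), 977 (Quill-4), 976 (Alder-3), 975 (Orion-2)
Highest rejected unit-bid = $970.
Allocation: Alder 3, Orion 2, Quill 4. Every unit priced at $970.
Revenue = 9 × 970 = $8,730.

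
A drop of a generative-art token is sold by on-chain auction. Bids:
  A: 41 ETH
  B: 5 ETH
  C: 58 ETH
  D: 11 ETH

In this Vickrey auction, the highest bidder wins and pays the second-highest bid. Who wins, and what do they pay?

Rule: the highest bidder wins and pays the second-highest bid.
Bids ranked: 58 (C) > 41 (A) > 11 (D) > 5 (B)
C wins with the highest bid; price is set by the runner-up at 41 ETH.

C pays 41 ETH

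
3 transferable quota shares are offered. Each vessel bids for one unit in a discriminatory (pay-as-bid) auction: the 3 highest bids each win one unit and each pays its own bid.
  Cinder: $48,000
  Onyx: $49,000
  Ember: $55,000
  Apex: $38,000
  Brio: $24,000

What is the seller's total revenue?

Total revenue: $152,000

Ordering the bids: 55,000 (Ember), 49,000 (Onyx), 48,000 (Cinder), 38,000 (Apex), 24,000 (Brio)
Top 3: Ember, Onyx, Cinder.
Total revenue = 55,000 + 49,000 + 48,000 = $152,000.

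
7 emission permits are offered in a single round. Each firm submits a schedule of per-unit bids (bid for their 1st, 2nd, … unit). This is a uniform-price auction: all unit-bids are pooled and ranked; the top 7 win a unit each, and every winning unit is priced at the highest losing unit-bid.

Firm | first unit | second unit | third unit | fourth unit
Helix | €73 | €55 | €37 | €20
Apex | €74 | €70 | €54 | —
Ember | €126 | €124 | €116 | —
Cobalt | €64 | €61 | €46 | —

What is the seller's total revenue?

Total revenue: €427

Pooled unit-bids ranked (top 7): 126 (Ember-1), 124 (Ember-2), 116 (Ember-3), 74 (Apex-1), 73 (Helix-1), 70 (Apex-2), 64 (Cobalt-1)
Highest rejected unit-bid = €61.
Allocation: Apex 2, Cobalt 1, Ember 3, Helix 1. Every unit priced at €61.
Revenue = 7 × 61 = €427.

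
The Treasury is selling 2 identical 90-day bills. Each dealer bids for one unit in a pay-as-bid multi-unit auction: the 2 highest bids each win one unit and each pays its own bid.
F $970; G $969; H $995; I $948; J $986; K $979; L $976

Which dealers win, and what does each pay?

Bids ranked high→low: 995 (H), 986 (J), 979 (K), 976 (L), …
The 2 highest are H, J.
Each winner pays its own bid: H $995, J $986.

H $995, J $986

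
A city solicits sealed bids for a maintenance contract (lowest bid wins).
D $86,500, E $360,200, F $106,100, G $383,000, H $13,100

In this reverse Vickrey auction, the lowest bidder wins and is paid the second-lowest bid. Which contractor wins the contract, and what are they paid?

Reverse Vickrey auction: the lowest bidder wins and is paid the second-lowest bid.
Sorting bids: 13,100 (H) < 86,500 (D) < 106,100 (F) < 360,200 (E) < 383,000 (G)
H is lowest; is paid the second-lowest bid, $86,500.

H is paid $86,500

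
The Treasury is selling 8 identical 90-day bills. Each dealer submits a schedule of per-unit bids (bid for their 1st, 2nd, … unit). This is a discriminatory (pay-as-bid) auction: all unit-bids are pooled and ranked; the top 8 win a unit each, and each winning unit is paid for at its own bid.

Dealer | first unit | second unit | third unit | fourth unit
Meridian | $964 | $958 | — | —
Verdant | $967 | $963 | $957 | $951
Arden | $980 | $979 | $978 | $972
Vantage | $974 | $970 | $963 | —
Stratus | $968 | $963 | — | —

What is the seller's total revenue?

Total revenue: $7,788

Pooled unit-bids ranked (top 8): 980 (Arden-1), 979 (Arden-2), 978 (Arden-3), 974 (Vantage-1), 972 (Arden-4), 970 (Vantage-2), 968 (Stratus-1), 967 (Verdant-1)
Next rejected bid: $964 (not a price — pay-as-bid).
Each winning unit pays its own bid.
Revenue = 980 + 979 + 978 + 974 + 972 + 970 + 968 + 967 = $7,788.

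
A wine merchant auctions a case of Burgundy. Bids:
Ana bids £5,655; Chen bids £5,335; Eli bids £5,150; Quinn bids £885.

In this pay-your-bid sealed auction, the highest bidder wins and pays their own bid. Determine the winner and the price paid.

Ana pays £5,655

Sorting bids: 5,655 (Ana) > 5,335 (Chen) > 5,150 (Eli) > 885 (Quinn)
Ana is highest → pays own bid, £5,655.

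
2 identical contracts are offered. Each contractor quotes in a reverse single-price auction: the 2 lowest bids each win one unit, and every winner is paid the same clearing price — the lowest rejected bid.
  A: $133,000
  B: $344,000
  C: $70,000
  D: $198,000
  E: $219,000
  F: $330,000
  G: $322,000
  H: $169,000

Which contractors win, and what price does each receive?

Bids ranked low→high: 70,000 (C), 133,000 (A), 169,000 (H), 198,000 (D), …
The 2 lowest are C, A.
Lowest unsuccessful bid: $169,000 → clearing price.

C, A; each is paid $169,000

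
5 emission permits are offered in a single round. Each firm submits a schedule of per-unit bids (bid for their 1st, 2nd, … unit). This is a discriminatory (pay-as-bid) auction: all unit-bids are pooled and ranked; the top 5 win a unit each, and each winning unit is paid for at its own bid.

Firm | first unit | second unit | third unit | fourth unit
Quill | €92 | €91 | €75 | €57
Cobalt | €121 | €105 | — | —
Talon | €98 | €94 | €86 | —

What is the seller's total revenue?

Total revenue: €510

Merging the schedules and taking the best 5: 121 (Cobalt-1), 105 (Cobalt-2), 98 (Talon-1), 94 (Talon-2), 92 (Quill-1)
Next rejected bid: €91 (not a price — pay-as-bid).
Each winning unit pays its own bid.
Revenue = 121 + 105 + 98 + 94 + 92 = €510.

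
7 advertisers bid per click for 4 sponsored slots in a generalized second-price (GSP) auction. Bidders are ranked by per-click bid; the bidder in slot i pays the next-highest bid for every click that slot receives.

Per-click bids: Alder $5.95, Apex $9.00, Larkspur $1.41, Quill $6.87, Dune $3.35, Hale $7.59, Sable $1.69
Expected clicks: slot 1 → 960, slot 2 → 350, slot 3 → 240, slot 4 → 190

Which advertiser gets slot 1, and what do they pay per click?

Apex; $7.59 per click

Sorting advertisers: $9.00 (Apex) > $7.59 (Hale) > $6.87 (Quill) > $5.95 (Alder) > $3.35 (Dune) > …
Slot 1 goes to the first-ranked bidder, Apex, who pays the next bid down: $7.59/click.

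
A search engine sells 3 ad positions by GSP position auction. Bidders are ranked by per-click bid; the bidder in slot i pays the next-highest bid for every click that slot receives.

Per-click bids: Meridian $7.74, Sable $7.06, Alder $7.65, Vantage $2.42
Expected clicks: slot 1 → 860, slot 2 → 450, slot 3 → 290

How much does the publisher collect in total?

Total revenue: $10457.80

Ranked by bid: $7.74 (Meridian) > $7.65 (Alder) > $7.06 (Sable) > $2.42 (Vantage)
Slot 1: Meridian pays $7.65 × 860 = $6579.00
Slot 2: Alder pays $7.06 × 450 = $3177.00
Slot 3: Sable pays $2.42 × 290 = $701.80
Total = $10457.80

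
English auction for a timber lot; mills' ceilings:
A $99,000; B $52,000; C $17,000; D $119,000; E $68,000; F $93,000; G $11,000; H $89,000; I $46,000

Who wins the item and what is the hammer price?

Rule: the price rises until one bidder remains; the winner pays the price at which the last rival dropped out.
Limits in order: 119,000 (D) > 99,000 (A) > 93,000 (F) > 89,000 (H) > 68,000 (E) > 52,000 (B) > …
Once the price passes $99,000, only D is left; the hammer falls at A's limit of $99,000.

D wins at $99,000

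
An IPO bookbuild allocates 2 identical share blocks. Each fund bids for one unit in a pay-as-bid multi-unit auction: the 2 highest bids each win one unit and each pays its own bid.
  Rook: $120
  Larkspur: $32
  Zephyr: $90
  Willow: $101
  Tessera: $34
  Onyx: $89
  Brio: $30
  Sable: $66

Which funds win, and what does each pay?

Rook $120, Willow $101

Bids ranked high→low: 120 (Rook), 101 (Willow), 90 (Zephyr), 89 (Onyx), …
Winners (2 units): Rook, Willow.
Each winner pays its own bid: Rook $120, Willow $101.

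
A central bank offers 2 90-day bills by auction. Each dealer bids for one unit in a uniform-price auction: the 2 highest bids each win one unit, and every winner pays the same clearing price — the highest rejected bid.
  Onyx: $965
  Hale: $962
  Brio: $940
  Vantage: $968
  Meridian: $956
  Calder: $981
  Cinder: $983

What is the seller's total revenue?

Total revenue: $1,936

Bids ranked high→low: 983 (Cinder), 981 (Calder), 968 (Vantage), 965 (Onyx), …
The 2 highest are Cinder, Calder.
First losing bid is Vantage's $968, which sets the uniform price.
Total revenue = 2 × $968 = $1,936.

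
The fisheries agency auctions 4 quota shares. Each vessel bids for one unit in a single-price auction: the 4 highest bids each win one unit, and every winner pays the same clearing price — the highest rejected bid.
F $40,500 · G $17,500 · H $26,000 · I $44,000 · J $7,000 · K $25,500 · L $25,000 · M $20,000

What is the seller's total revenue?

Bids ranked high→low: 44,000 (I), 40,500 (F), 26,000 (H), 25,500 (K), 25,000 (L), 20,000 (M), …
The 4 highest are I, F, H, K.
Clearing price = highest rejected bid = $25,000.
Total revenue = 4 × $25,000 = $100,000.

Total revenue: $100,000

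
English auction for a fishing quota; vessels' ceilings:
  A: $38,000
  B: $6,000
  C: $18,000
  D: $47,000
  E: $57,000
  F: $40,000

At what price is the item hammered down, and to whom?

E wins at $47,000

Rule: the price rises until one bidder remains; the winner pays the price at which the last rival dropped out.
Limits in order: 57,000 (E) > 47,000 (D) > 40,000 (F) > 38,000 (A) > 18,000 (C) > 6,000 (B)
Bidding ends when D exits at $47,000; E takes it.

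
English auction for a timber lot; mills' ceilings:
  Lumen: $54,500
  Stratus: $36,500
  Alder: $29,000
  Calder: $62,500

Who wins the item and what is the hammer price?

Calder wins at $54,500

Rule: the price rises until one bidder remains; the winner pays the price at which the last rival dropped out.
Limits in order: 62,500 (Calder) > 54,500 (Lumen) > 36,500 (Stratus) > 29,000 (Alder)
Bidding ends when Lumen exits at $54,500; Calder takes it.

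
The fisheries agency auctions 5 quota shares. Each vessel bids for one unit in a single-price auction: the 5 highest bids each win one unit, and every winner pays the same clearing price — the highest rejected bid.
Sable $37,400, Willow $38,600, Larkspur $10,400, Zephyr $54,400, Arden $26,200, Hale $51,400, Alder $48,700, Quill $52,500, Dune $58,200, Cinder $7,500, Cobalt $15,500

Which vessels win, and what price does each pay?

Dune, Zephyr, Quill, Hale, Alder; each pays $38,600

Ordering the bids: 58,200 (Dune), 54,400 (Zephyr), 52,500 (Quill), 51,400 (Hale), 48,700 (Alder), 38,600 (Willow), 37,400 (Sable), …
The 5 highest are Dune, Zephyr, Quill, Hale, Alder.
Clearing price = highest rejected bid = $38,600.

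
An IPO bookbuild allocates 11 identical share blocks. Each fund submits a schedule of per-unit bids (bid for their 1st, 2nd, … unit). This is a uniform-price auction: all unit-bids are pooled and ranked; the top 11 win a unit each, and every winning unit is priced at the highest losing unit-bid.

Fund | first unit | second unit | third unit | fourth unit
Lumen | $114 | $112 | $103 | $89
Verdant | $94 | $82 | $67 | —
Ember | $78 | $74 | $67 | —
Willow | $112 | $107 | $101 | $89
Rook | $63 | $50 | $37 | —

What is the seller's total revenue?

All unit-bids, highest first — top 11: 114 (Lumen-1), 112 (Lumen-2), 112 (Willow-1), 107 (Willow-2), 103 (Lumen-3), 101 (Willow-3), 94 (Verdant-1), 89 (Lumen-4), 89 (Willow-4), 82 (Verdant-2), 78 (Ember-1)
Highest rejected unit-bid = $74.
Allocation: Ember 1, Lumen 4, Verdant 2, Willow 4. Every unit priced at $74.
Revenue = 11 × 74 = $814.

Total revenue: $814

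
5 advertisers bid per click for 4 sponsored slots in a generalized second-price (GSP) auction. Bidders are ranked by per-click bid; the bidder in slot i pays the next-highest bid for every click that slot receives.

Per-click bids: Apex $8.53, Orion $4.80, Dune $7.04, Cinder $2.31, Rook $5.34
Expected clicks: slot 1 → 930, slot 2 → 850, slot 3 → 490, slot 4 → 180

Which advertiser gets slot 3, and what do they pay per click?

Rook; $4.80 per click

Sorting advertisers: $8.53 (Apex) > $7.04 (Dune) > $5.34 (Rook) > $4.80 (Orion) > $2.31 (Cinder)
Slot 3 goes to the third-ranked bidder, Rook, who pays the next bid down: $4.80/click.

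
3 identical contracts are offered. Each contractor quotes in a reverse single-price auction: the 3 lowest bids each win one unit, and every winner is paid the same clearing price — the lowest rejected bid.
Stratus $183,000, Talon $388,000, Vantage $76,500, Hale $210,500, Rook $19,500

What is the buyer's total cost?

Total cost: $631,500

Bids ranked low→high: 19,500 (Rook), 76,500 (Vantage), 183,000 (Stratus), 210,500 (Hale), 388,000 (Talon)
The 3 lowest are Rook, Vantage, Stratus.
Clearing price = lowest rejected bid = $210,500.
Total cost = 3 × $210,500 = $631,500.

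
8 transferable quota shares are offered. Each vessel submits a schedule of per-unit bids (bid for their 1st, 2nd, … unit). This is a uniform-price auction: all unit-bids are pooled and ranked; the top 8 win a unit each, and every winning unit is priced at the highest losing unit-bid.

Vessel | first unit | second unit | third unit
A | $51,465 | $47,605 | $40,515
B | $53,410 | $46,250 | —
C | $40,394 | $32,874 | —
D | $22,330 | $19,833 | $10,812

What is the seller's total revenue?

Pooled unit-bids ranked (top 8): 53,410 (B-1), 51,465 (A-1), 47,605 (A-2), 46,250 (B-2), 40,515 (A-3), 40,394 (C-1), 32,874 (C-2), 22,330 (D-1)
The (k+1)-th unit-bid is $19,833.
Allocation: A 3, B 2, C 2, D 1. Every unit priced at $19,833.
Revenue = 8 × 19,833 = $158,664.

Total revenue: $158,664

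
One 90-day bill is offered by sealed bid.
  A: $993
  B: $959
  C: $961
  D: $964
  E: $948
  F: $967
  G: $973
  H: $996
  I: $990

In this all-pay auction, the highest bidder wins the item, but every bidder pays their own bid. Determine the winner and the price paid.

All-pay auction: the highest bidder wins the item, but every bidder pays their own bid.
Bids ranked: 996 (H) > 993 (A) > 990 (I) > 973 (G) > 967 (F) > 964 (D) > …
H wins with the top bid; all bids are sunk regardless.

H pays $996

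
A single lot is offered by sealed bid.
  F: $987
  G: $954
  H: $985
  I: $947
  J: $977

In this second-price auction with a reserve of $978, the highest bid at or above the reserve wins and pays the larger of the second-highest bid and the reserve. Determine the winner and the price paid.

F pays $985

Second-price auction with a reserve of $978: the highest bid at or above the reserve wins and pays the larger of the second-highest bid and the reserve.
Sorting bids: 987 (F) > 985 (H) > 977 (J) > 954 (G) > 947 (I)
Highest eligible bid: F at $987.
max(second-highest $985, reserve $978) = $985; the reserve does not bind.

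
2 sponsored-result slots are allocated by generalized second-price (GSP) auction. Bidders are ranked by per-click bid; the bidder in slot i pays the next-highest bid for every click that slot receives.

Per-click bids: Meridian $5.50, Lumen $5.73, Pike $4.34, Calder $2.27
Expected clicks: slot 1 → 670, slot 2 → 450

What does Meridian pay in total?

Per-click bids in order: $5.73 (Lumen) > $5.50 (Meridian) > $4.34 (Pike) > …
Meridian holds slot 2 → pays next bid $4.34 × 450 clicks = $1953.00.

Meridian pays $1953.00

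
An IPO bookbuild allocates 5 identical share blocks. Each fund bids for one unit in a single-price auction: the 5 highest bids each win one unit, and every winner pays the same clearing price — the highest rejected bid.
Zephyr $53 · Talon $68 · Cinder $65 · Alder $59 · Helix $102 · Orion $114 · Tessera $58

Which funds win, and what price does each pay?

Bids ranked high→low: 114 (Orion), 102 (Helix), 68 (Talon), 65 (Cinder), 59 (Alder), 58 (Tessera), 53 (Zephyr)
The 5 highest are Orion, Helix, Talon, Cinder, Alder.
First losing bid is Tessera's $58, which sets the uniform price.

Orion, Helix, Talon, Cinder, Alder; each pays $58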